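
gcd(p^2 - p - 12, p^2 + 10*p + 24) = 1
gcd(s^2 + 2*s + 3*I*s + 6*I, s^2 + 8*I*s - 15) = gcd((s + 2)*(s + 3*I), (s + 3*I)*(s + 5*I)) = s + 3*I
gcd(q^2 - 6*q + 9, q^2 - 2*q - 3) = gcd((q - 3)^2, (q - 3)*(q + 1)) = q - 3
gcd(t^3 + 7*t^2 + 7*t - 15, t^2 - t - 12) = t + 3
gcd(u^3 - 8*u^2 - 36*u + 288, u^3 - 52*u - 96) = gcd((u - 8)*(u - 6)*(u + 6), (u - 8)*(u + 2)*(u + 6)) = u^2 - 2*u - 48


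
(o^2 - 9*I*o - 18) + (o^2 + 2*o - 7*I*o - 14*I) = 2*o^2 + 2*o - 16*I*o - 18 - 14*I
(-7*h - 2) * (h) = -7*h^2 - 2*h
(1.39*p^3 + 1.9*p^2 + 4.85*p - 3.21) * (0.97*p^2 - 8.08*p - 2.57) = 1.3483*p^5 - 9.3882*p^4 - 14.2198*p^3 - 47.1847*p^2 + 13.4723*p + 8.2497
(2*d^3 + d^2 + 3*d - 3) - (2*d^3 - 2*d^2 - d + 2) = 3*d^2 + 4*d - 5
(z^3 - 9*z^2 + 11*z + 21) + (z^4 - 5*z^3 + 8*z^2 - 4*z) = z^4 - 4*z^3 - z^2 + 7*z + 21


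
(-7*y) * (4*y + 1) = -28*y^2 - 7*y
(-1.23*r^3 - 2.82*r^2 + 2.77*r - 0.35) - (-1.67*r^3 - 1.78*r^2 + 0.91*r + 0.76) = 0.44*r^3 - 1.04*r^2 + 1.86*r - 1.11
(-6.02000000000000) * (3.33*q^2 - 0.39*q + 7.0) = -20.0466*q^2 + 2.3478*q - 42.14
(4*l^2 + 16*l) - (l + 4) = 4*l^2 + 15*l - 4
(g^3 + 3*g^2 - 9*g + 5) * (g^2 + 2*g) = g^5 + 5*g^4 - 3*g^3 - 13*g^2 + 10*g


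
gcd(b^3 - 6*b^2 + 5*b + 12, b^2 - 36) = 1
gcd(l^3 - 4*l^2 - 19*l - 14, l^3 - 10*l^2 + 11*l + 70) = l^2 - 5*l - 14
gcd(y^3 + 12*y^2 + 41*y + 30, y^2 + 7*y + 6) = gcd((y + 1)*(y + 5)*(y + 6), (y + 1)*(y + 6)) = y^2 + 7*y + 6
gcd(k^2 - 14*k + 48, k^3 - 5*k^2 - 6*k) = k - 6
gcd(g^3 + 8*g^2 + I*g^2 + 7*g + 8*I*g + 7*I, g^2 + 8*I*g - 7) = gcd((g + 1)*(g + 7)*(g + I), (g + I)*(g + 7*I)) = g + I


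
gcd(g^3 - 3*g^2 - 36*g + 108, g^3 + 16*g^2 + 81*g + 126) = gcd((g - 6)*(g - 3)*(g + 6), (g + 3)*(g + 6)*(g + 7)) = g + 6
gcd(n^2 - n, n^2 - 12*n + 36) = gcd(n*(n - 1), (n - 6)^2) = 1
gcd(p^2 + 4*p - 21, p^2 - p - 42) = 1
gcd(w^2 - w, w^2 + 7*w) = w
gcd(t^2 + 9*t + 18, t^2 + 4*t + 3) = t + 3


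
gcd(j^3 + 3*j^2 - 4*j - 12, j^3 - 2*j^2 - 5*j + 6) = j + 2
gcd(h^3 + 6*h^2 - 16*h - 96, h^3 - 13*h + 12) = h + 4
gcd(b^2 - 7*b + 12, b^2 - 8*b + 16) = b - 4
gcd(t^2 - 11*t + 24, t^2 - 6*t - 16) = t - 8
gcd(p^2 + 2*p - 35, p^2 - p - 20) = p - 5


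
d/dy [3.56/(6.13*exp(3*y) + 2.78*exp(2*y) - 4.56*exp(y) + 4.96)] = (-65.4684*exp(2*y) - 19.7936*exp(y) + 16.2336)*exp(y)/(6.13*exp(3*y) + 2.78*exp(2*y) - 4.56*exp(y) + 4.96)^2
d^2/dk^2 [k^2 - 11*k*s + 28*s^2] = 2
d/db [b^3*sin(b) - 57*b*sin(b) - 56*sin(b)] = b^3*cos(b) + 3*b^2*sin(b) - 57*b*cos(b) - 57*sin(b) - 56*cos(b)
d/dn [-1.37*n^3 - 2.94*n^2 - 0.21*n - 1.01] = -4.11*n^2 - 5.88*n - 0.21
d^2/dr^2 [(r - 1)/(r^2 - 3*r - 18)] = 2*((4 - 3*r)*(-r^2 + 3*r + 18) - (r - 1)*(2*r - 3)^2)/(-r^2 + 3*r + 18)^3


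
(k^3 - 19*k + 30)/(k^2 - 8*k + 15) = (k^2 + 3*k - 10)/(k - 5)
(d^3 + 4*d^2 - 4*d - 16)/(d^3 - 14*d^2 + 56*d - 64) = (d^2 + 6*d + 8)/(d^2 - 12*d + 32)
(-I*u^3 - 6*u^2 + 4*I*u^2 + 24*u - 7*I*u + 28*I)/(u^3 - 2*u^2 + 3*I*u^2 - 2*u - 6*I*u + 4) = (-I*u^2 + u*(-7 + 4*I) + 28)/(u^2 + 2*u*(-1 + I) - 4*I)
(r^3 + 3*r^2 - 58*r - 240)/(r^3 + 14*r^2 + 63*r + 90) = (r - 8)/(r + 3)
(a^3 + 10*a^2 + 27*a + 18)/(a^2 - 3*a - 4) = (a^2 + 9*a + 18)/(a - 4)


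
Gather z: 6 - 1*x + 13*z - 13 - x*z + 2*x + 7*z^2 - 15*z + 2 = x + 7*z^2 + z*(-x - 2) - 5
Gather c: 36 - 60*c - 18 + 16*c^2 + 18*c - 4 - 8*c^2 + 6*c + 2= 8*c^2 - 36*c + 16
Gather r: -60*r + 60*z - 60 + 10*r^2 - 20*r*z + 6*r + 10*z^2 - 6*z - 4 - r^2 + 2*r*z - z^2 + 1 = 9*r^2 + r*(-18*z - 54) + 9*z^2 + 54*z - 63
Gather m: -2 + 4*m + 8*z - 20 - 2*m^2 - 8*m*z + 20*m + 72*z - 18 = -2*m^2 + m*(24 - 8*z) + 80*z - 40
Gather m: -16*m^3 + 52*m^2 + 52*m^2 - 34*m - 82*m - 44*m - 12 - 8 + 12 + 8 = -16*m^3 + 104*m^2 - 160*m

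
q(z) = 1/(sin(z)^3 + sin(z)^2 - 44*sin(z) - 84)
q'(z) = (-3*sin(z)^2*cos(z) - 2*sin(z)*cos(z) + 44*cos(z))/(sin(z)^3 + sin(z)^2 - 44*sin(z) - 84)^2 = (-3*sin(z)^2 - 2*sin(z) + 44)*cos(z)/(sin(z)^3 + sin(z)^2 - 44*sin(z) - 84)^2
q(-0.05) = -0.01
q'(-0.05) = 0.01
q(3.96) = -0.02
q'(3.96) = -0.01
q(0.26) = -0.01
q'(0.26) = 0.00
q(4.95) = -0.02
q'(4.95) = 0.01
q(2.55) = -0.01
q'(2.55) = -0.00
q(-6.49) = -0.01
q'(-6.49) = 0.01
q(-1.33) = -0.02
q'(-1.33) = 0.01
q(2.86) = -0.01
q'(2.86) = -0.00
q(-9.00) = -0.02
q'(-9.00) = -0.00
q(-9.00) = -0.02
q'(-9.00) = -0.00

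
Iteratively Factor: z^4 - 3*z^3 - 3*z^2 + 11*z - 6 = (z - 3)*(z^3 - 3*z + 2) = (z - 3)*(z + 2)*(z^2 - 2*z + 1) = (z - 3)*(z - 1)*(z + 2)*(z - 1)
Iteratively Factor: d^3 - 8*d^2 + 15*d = (d)*(d^2 - 8*d + 15) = d*(d - 5)*(d - 3)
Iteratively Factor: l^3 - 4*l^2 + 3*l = (l - 1)*(l^2 - 3*l) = (l - 3)*(l - 1)*(l)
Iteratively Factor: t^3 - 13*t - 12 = (t + 3)*(t^2 - 3*t - 4) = (t + 1)*(t + 3)*(t - 4)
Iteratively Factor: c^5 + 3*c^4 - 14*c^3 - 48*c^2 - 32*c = (c - 4)*(c^4 + 7*c^3 + 14*c^2 + 8*c) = (c - 4)*(c + 4)*(c^3 + 3*c^2 + 2*c) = (c - 4)*(c + 1)*(c + 4)*(c^2 + 2*c) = (c - 4)*(c + 1)*(c + 2)*(c + 4)*(c)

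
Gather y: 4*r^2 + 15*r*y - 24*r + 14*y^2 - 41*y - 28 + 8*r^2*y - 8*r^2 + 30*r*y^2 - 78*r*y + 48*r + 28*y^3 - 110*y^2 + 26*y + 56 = -4*r^2 + 24*r + 28*y^3 + y^2*(30*r - 96) + y*(8*r^2 - 63*r - 15) + 28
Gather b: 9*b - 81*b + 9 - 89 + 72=-72*b - 8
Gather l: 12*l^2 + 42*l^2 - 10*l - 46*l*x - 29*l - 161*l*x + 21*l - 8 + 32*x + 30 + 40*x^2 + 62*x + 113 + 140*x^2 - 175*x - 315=54*l^2 + l*(-207*x - 18) + 180*x^2 - 81*x - 180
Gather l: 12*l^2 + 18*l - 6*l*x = 12*l^2 + l*(18 - 6*x)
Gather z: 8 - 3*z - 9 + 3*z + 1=0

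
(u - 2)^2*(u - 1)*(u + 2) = u^4 - 3*u^3 - 2*u^2 + 12*u - 8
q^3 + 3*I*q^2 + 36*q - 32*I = (q - 4*I)*(q - I)*(q + 8*I)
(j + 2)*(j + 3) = j^2 + 5*j + 6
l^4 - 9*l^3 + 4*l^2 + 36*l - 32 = (l - 8)*(l - 2)*(l - 1)*(l + 2)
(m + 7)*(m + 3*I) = m^2 + 7*m + 3*I*m + 21*I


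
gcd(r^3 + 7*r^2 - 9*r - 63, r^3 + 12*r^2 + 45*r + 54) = r + 3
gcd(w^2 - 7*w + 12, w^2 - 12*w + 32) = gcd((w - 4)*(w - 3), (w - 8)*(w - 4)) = w - 4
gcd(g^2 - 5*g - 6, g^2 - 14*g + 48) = g - 6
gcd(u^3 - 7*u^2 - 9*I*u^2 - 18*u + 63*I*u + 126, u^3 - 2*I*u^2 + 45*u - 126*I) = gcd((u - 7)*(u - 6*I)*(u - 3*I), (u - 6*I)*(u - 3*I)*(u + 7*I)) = u^2 - 9*I*u - 18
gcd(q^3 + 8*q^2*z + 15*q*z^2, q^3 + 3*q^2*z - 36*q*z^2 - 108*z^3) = q + 3*z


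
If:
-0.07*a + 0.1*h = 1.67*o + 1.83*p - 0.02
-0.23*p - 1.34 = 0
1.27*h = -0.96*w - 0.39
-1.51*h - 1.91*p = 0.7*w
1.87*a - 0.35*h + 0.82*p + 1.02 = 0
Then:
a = 5.67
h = 19.54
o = 7.33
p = -5.83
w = -26.26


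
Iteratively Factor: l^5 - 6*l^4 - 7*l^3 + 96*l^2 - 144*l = (l)*(l^4 - 6*l^3 - 7*l^2 + 96*l - 144) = l*(l - 4)*(l^3 - 2*l^2 - 15*l + 36) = l*(l - 4)*(l - 3)*(l^2 + l - 12) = l*(l - 4)*(l - 3)^2*(l + 4)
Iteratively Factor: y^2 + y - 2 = (y + 2)*(y - 1)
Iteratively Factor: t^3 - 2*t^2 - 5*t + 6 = (t - 3)*(t^2 + t - 2) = (t - 3)*(t + 2)*(t - 1)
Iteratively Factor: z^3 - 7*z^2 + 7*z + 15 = (z - 5)*(z^2 - 2*z - 3) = (z - 5)*(z - 3)*(z + 1)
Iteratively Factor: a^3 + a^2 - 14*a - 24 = (a + 3)*(a^2 - 2*a - 8) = (a + 2)*(a + 3)*(a - 4)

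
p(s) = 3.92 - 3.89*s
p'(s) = -3.89000000000000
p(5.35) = -16.89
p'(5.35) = -3.89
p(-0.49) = 5.83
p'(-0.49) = -3.89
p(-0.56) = 6.10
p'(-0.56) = -3.89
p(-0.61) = 6.29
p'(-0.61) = -3.89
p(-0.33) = 5.20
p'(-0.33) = -3.89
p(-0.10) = 4.31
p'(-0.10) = -3.89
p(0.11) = 3.49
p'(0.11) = -3.89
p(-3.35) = 16.95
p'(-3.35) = -3.89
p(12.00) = -42.76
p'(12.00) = -3.89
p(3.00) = -7.75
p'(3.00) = -3.89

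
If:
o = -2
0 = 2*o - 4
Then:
No Solution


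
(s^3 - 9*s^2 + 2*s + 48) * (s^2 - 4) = s^5 - 9*s^4 - 2*s^3 + 84*s^2 - 8*s - 192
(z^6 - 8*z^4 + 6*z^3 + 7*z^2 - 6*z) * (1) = z^6 - 8*z^4 + 6*z^3 + 7*z^2 - 6*z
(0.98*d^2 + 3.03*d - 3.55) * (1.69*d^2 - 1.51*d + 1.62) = 1.6562*d^4 + 3.6409*d^3 - 8.9872*d^2 + 10.2691*d - 5.751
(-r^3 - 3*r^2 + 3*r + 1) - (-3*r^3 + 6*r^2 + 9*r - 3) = 2*r^3 - 9*r^2 - 6*r + 4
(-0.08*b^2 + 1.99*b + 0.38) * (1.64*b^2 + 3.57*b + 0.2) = -0.1312*b^4 + 2.978*b^3 + 7.7115*b^2 + 1.7546*b + 0.076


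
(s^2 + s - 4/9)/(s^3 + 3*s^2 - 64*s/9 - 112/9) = (3*s - 1)/(3*s^2 + 5*s - 28)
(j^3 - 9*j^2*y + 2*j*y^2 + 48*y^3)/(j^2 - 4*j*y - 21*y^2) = (-j^3 + 9*j^2*y - 2*j*y^2 - 48*y^3)/(-j^2 + 4*j*y + 21*y^2)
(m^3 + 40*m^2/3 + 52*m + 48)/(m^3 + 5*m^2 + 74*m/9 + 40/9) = 3*(m^2 + 12*m + 36)/(3*m^2 + 11*m + 10)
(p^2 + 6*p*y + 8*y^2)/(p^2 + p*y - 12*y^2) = (-p - 2*y)/(-p + 3*y)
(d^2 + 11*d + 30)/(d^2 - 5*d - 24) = (d^2 + 11*d + 30)/(d^2 - 5*d - 24)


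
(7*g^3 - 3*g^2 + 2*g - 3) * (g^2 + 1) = 7*g^5 - 3*g^4 + 9*g^3 - 6*g^2 + 2*g - 3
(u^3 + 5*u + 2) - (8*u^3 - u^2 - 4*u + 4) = -7*u^3 + u^2 + 9*u - 2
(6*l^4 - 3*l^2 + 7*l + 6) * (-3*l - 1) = -18*l^5 - 6*l^4 + 9*l^3 - 18*l^2 - 25*l - 6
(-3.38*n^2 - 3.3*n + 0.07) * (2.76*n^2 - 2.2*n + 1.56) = -9.3288*n^4 - 1.672*n^3 + 2.1804*n^2 - 5.302*n + 0.1092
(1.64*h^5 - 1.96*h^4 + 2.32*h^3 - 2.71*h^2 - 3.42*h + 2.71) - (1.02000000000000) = 1.64*h^5 - 1.96*h^4 + 2.32*h^3 - 2.71*h^2 - 3.42*h + 1.69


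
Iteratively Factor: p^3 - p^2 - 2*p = (p - 2)*(p^2 + p) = p*(p - 2)*(p + 1)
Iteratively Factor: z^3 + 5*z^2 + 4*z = (z + 1)*(z^2 + 4*z) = (z + 1)*(z + 4)*(z)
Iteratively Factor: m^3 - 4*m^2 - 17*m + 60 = (m + 4)*(m^2 - 8*m + 15) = (m - 3)*(m + 4)*(m - 5)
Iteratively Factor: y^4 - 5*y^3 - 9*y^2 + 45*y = (y - 3)*(y^3 - 2*y^2 - 15*y) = (y - 5)*(y - 3)*(y^2 + 3*y) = y*(y - 5)*(y - 3)*(y + 3)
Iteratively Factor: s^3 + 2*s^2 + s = (s)*(s^2 + 2*s + 1) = s*(s + 1)*(s + 1)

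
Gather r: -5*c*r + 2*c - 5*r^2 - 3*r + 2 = 2*c - 5*r^2 + r*(-5*c - 3) + 2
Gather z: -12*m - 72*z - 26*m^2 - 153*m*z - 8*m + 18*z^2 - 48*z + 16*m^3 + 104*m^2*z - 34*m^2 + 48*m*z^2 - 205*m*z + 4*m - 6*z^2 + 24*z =16*m^3 - 60*m^2 - 16*m + z^2*(48*m + 12) + z*(104*m^2 - 358*m - 96)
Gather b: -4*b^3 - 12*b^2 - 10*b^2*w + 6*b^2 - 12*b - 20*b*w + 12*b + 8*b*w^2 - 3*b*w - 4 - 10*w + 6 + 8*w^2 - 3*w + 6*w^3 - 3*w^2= -4*b^3 + b^2*(-10*w - 6) + b*(8*w^2 - 23*w) + 6*w^3 + 5*w^2 - 13*w + 2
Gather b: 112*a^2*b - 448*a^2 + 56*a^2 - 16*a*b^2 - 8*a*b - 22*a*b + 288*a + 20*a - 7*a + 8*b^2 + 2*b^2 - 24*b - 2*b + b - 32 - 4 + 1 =-392*a^2 + 301*a + b^2*(10 - 16*a) + b*(112*a^2 - 30*a - 25) - 35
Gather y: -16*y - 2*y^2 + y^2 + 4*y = -y^2 - 12*y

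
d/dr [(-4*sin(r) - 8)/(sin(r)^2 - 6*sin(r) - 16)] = 4*cos(r)/(sin(r) - 8)^2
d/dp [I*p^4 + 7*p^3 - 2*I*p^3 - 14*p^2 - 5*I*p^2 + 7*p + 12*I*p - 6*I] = 4*I*p^3 + p^2*(21 - 6*I) + p*(-28 - 10*I) + 7 + 12*I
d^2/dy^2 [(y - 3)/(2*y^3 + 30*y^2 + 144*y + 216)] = 3*(y^3 - 3*y^2 - 69*y - 171)/(y^7 + 33*y^6 + 459*y^5 + 3483*y^4 + 15552*y^3 + 40824*y^2 + 58320*y + 34992)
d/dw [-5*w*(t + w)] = -5*t - 10*w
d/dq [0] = 0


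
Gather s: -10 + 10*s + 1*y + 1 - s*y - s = s*(9 - y) + y - 9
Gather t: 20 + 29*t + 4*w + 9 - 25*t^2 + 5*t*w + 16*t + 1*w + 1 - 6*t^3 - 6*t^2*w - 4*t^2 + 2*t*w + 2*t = -6*t^3 + t^2*(-6*w - 29) + t*(7*w + 47) + 5*w + 30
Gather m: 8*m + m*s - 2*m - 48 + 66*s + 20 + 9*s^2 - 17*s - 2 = m*(s + 6) + 9*s^2 + 49*s - 30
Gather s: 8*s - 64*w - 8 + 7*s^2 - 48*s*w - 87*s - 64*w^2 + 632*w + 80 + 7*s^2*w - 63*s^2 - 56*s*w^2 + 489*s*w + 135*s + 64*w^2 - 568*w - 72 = s^2*(7*w - 56) + s*(-56*w^2 + 441*w + 56)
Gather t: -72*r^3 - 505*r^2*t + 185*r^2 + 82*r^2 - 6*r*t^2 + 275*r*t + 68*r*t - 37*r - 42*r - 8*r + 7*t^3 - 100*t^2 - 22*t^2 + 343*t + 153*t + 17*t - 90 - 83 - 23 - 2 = -72*r^3 + 267*r^2 - 87*r + 7*t^3 + t^2*(-6*r - 122) + t*(-505*r^2 + 343*r + 513) - 198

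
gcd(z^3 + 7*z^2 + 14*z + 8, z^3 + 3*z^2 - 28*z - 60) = z + 2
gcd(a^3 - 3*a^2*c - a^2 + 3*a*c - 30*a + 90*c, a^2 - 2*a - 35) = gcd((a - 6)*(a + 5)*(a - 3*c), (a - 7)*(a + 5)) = a + 5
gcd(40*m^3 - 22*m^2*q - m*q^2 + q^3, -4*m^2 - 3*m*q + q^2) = -4*m + q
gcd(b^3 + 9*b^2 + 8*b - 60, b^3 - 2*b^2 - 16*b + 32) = b - 2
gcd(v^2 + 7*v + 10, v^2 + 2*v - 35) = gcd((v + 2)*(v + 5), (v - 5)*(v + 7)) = 1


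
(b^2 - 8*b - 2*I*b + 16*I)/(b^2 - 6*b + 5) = (b^2 - 8*b - 2*I*b + 16*I)/(b^2 - 6*b + 5)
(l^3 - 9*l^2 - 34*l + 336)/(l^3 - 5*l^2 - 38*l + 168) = (l - 8)/(l - 4)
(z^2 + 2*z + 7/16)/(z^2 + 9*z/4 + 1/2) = (z + 7/4)/(z + 2)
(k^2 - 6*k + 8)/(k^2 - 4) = (k - 4)/(k + 2)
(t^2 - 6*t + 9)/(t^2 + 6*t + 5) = (t^2 - 6*t + 9)/(t^2 + 6*t + 5)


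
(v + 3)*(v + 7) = v^2 + 10*v + 21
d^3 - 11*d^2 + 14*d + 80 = (d - 8)*(d - 5)*(d + 2)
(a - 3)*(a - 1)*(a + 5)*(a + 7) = a^4 + 8*a^3 - 10*a^2 - 104*a + 105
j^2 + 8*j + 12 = (j + 2)*(j + 6)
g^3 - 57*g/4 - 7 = (g - 4)*(g + 1/2)*(g + 7/2)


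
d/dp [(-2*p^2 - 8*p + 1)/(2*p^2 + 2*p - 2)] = (3*p^2 + p + 7/2)/(p^4 + 2*p^3 - p^2 - 2*p + 1)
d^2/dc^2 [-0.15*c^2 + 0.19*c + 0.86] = -0.300000000000000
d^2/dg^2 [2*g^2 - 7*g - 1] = 4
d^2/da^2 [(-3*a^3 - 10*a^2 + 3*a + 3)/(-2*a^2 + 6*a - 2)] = (51*a^3 - 66*a^2 + 45*a - 23)/(a^6 - 9*a^5 + 30*a^4 - 45*a^3 + 30*a^2 - 9*a + 1)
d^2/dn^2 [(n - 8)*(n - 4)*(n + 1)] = 6*n - 22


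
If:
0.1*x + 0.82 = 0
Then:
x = -8.20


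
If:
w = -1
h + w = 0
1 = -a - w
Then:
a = 0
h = 1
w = -1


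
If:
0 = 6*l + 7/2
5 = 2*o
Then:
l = -7/12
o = 5/2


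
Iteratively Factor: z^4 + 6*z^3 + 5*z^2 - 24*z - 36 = (z + 2)*(z^3 + 4*z^2 - 3*z - 18) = (z + 2)*(z + 3)*(z^2 + z - 6) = (z + 2)*(z + 3)^2*(z - 2)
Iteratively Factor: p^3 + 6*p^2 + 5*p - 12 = (p - 1)*(p^2 + 7*p + 12) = (p - 1)*(p + 4)*(p + 3)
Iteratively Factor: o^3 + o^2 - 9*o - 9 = (o + 1)*(o^2 - 9) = (o + 1)*(o + 3)*(o - 3)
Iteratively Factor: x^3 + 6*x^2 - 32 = (x + 4)*(x^2 + 2*x - 8) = (x - 2)*(x + 4)*(x + 4)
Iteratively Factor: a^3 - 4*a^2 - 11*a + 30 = (a + 3)*(a^2 - 7*a + 10) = (a - 2)*(a + 3)*(a - 5)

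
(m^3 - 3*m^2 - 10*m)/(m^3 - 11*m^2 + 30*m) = (m + 2)/(m - 6)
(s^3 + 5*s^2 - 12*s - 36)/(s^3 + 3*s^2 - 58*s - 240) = (s^2 - s - 6)/(s^2 - 3*s - 40)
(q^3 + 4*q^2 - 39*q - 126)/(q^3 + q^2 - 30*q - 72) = (q + 7)/(q + 4)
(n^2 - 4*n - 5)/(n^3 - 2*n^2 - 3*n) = (n - 5)/(n*(n - 3))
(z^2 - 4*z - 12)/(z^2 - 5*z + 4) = (z^2 - 4*z - 12)/(z^2 - 5*z + 4)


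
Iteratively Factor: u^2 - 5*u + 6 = (u - 3)*(u - 2)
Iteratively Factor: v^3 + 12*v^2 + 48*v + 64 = (v + 4)*(v^2 + 8*v + 16) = (v + 4)^2*(v + 4)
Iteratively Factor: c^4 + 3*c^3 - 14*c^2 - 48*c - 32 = (c + 1)*(c^3 + 2*c^2 - 16*c - 32) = (c + 1)*(c + 4)*(c^2 - 2*c - 8) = (c + 1)*(c + 2)*(c + 4)*(c - 4)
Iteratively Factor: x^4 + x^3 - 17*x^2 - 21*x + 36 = (x + 3)*(x^3 - 2*x^2 - 11*x + 12) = (x - 4)*(x + 3)*(x^2 + 2*x - 3) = (x - 4)*(x + 3)^2*(x - 1)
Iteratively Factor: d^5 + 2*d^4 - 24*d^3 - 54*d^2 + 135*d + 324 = (d - 4)*(d^4 + 6*d^3 - 54*d - 81) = (d - 4)*(d - 3)*(d^3 + 9*d^2 + 27*d + 27) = (d - 4)*(d - 3)*(d + 3)*(d^2 + 6*d + 9) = (d - 4)*(d - 3)*(d + 3)^2*(d + 3)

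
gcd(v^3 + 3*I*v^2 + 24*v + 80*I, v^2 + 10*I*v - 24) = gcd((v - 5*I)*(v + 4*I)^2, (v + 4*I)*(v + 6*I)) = v + 4*I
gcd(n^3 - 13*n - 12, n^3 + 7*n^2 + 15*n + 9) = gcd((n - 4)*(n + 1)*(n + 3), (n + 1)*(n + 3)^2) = n^2 + 4*n + 3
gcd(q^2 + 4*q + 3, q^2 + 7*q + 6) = q + 1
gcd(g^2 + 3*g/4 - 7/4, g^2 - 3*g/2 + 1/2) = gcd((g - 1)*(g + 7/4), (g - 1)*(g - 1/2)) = g - 1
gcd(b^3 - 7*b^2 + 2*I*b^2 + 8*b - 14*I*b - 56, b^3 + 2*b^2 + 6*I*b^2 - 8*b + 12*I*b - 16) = b + 4*I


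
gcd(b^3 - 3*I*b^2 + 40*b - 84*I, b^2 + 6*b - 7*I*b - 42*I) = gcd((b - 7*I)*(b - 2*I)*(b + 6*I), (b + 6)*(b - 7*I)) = b - 7*I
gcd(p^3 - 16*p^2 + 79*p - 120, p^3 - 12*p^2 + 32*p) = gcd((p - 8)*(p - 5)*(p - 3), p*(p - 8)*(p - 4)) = p - 8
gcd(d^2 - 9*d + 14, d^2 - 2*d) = d - 2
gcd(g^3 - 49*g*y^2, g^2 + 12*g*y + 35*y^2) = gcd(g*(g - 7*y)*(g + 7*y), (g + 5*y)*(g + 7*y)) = g + 7*y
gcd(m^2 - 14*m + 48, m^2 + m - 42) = m - 6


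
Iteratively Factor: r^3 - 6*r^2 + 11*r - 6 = (r - 3)*(r^2 - 3*r + 2) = (r - 3)*(r - 1)*(r - 2)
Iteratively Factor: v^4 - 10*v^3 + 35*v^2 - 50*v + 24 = (v - 3)*(v^3 - 7*v^2 + 14*v - 8) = (v - 3)*(v - 1)*(v^2 - 6*v + 8) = (v - 3)*(v - 2)*(v - 1)*(v - 4)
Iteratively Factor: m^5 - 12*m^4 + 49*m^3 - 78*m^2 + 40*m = (m)*(m^4 - 12*m^3 + 49*m^2 - 78*m + 40) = m*(m - 4)*(m^3 - 8*m^2 + 17*m - 10) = m*(m - 5)*(m - 4)*(m^2 - 3*m + 2) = m*(m - 5)*(m - 4)*(m - 1)*(m - 2)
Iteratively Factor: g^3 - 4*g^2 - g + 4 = (g + 1)*(g^2 - 5*g + 4) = (g - 4)*(g + 1)*(g - 1)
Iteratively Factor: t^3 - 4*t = (t)*(t^2 - 4) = t*(t + 2)*(t - 2)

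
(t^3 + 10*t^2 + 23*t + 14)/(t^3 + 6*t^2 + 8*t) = (t^2 + 8*t + 7)/(t*(t + 4))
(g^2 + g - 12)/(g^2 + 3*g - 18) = (g + 4)/(g + 6)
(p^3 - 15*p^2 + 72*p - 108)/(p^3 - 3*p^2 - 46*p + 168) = (p^2 - 9*p + 18)/(p^2 + 3*p - 28)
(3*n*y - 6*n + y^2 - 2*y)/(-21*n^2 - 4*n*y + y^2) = (y - 2)/(-7*n + y)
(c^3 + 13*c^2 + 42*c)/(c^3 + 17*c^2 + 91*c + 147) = c*(c + 6)/(c^2 + 10*c + 21)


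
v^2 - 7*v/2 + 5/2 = (v - 5/2)*(v - 1)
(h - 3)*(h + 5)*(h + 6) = h^3 + 8*h^2 - 3*h - 90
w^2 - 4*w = w*(w - 4)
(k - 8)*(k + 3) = k^2 - 5*k - 24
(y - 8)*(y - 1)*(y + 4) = y^3 - 5*y^2 - 28*y + 32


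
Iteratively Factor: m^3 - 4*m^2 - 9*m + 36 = (m - 3)*(m^2 - m - 12) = (m - 4)*(m - 3)*(m + 3)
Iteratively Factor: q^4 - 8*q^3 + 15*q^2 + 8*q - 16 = (q - 1)*(q^3 - 7*q^2 + 8*q + 16) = (q - 1)*(q + 1)*(q^2 - 8*q + 16) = (q - 4)*(q - 1)*(q + 1)*(q - 4)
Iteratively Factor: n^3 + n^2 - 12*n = (n)*(n^2 + n - 12) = n*(n + 4)*(n - 3)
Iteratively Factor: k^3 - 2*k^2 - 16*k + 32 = (k + 4)*(k^2 - 6*k + 8) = (k - 2)*(k + 4)*(k - 4)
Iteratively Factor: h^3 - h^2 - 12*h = (h)*(h^2 - h - 12) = h*(h - 4)*(h + 3)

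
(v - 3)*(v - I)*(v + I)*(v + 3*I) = v^4 - 3*v^3 + 3*I*v^3 + v^2 - 9*I*v^2 - 3*v + 3*I*v - 9*I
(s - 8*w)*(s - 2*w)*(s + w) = s^3 - 9*s^2*w + 6*s*w^2 + 16*w^3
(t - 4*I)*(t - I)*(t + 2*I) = t^3 - 3*I*t^2 + 6*t - 8*I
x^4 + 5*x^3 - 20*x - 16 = (x - 2)*(x + 1)*(x + 2)*(x + 4)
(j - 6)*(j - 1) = j^2 - 7*j + 6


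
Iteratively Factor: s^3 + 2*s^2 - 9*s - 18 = (s + 3)*(s^2 - s - 6) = (s - 3)*(s + 3)*(s + 2)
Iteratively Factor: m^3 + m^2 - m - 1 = (m + 1)*(m^2 - 1) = (m + 1)^2*(m - 1)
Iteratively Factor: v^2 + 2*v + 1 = (v + 1)*(v + 1)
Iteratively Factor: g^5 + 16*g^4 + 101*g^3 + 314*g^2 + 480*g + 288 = (g + 2)*(g^4 + 14*g^3 + 73*g^2 + 168*g + 144) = (g + 2)*(g + 3)*(g^3 + 11*g^2 + 40*g + 48) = (g + 2)*(g + 3)*(g + 4)*(g^2 + 7*g + 12) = (g + 2)*(g + 3)^2*(g + 4)*(g + 4)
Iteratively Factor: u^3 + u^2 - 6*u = (u - 2)*(u^2 + 3*u) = u*(u - 2)*(u + 3)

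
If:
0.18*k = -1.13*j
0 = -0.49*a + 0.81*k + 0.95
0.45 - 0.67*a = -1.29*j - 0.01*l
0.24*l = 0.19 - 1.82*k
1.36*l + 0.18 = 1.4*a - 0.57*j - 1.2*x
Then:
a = 0.94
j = 0.10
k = -0.61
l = 5.38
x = -5.20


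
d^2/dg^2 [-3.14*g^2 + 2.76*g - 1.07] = -6.28000000000000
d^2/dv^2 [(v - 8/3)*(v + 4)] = 2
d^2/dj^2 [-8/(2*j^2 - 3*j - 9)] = 16*(-4*j^2 + 6*j + (4*j - 3)^2 + 18)/(-2*j^2 + 3*j + 9)^3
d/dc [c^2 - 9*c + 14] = 2*c - 9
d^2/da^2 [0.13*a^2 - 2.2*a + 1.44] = 0.260000000000000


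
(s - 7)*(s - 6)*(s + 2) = s^3 - 11*s^2 + 16*s + 84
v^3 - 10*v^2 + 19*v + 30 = (v - 6)*(v - 5)*(v + 1)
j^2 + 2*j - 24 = (j - 4)*(j + 6)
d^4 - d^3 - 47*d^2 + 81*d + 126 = (d - 6)*(d - 3)*(d + 1)*(d + 7)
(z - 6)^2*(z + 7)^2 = z^4 + 2*z^3 - 83*z^2 - 84*z + 1764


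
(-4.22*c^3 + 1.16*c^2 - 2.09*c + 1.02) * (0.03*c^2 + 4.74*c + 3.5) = -0.1266*c^5 - 19.968*c^4 - 9.3343*c^3 - 5.816*c^2 - 2.4802*c + 3.57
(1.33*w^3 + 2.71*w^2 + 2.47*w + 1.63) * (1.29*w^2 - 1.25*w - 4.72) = 1.7157*w^5 + 1.8334*w^4 - 6.4788*w^3 - 13.776*w^2 - 13.6959*w - 7.6936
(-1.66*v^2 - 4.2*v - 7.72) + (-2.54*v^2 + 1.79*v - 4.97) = -4.2*v^2 - 2.41*v - 12.69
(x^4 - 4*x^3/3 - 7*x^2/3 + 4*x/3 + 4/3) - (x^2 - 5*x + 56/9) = x^4 - 4*x^3/3 - 10*x^2/3 + 19*x/3 - 44/9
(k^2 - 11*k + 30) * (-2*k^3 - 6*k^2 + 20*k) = -2*k^5 + 16*k^4 + 26*k^3 - 400*k^2 + 600*k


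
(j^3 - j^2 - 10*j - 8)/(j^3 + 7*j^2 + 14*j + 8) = (j - 4)/(j + 4)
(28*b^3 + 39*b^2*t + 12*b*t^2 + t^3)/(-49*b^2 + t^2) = (4*b^2 + 5*b*t + t^2)/(-7*b + t)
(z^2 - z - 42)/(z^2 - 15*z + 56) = (z + 6)/(z - 8)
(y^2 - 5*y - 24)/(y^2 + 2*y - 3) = (y - 8)/(y - 1)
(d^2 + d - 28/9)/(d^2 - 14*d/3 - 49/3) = (d - 4/3)/(d - 7)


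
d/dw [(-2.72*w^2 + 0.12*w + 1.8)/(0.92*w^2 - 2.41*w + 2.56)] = (6.4448*w^2 - 17.2384*w + 4.6452)/(0.8464*w^4 - 4.4344*w^3 + 10.5185*w^2 - 12.3392*w + 6.5536)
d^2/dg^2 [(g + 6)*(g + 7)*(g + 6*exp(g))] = 6*g^2*exp(g) + 102*g*exp(g) + 6*g + 420*exp(g) + 26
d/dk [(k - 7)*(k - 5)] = 2*k - 12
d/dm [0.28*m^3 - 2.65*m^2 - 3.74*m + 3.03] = 0.84*m^2 - 5.3*m - 3.74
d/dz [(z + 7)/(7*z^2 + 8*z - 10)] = (7*z^2 + 8*z - 2*(z + 7)*(7*z + 4) - 10)/(7*z^2 + 8*z - 10)^2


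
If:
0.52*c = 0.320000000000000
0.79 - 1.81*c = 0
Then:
No Solution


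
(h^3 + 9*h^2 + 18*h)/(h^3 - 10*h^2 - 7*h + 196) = h*(h^2 + 9*h + 18)/(h^3 - 10*h^2 - 7*h + 196)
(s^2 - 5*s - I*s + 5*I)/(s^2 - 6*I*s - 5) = (s - 5)/(s - 5*I)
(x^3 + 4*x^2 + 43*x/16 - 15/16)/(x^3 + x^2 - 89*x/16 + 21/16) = (4*x + 5)/(4*x - 7)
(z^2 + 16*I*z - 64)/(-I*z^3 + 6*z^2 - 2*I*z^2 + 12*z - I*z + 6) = (I*z^2 - 16*z - 64*I)/(z^3 + z^2*(2 + 6*I) + z*(1 + 12*I) + 6*I)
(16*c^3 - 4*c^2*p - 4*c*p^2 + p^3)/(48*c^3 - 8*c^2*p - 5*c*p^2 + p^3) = (-4*c^2 + p^2)/(-12*c^2 - c*p + p^2)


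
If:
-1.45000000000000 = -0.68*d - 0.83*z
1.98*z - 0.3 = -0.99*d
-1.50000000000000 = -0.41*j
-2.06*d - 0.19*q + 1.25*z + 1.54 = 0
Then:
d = 5.00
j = 3.66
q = -61.52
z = -2.35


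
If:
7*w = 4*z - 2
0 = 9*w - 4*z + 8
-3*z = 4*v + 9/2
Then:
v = 39/16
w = -3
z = -19/4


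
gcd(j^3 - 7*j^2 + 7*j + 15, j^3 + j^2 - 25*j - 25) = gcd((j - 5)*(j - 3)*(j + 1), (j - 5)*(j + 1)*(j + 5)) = j^2 - 4*j - 5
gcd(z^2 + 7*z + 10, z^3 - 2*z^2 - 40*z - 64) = z + 2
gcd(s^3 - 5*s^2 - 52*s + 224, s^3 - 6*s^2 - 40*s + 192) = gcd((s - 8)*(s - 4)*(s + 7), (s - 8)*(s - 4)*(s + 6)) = s^2 - 12*s + 32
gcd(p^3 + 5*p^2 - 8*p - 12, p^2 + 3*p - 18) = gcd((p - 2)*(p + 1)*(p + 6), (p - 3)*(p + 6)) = p + 6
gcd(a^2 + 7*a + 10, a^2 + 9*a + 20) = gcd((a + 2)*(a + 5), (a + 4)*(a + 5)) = a + 5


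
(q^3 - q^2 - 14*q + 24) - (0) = q^3 - q^2 - 14*q + 24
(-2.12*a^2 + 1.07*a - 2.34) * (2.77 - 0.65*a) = 1.378*a^3 - 6.5679*a^2 + 4.4849*a - 6.4818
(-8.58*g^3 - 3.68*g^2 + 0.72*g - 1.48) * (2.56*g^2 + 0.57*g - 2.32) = -21.9648*g^5 - 14.3114*g^4 + 19.6512*g^3 + 5.1592*g^2 - 2.514*g + 3.4336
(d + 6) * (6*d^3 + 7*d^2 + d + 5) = 6*d^4 + 43*d^3 + 43*d^2 + 11*d + 30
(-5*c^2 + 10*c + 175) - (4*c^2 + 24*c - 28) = -9*c^2 - 14*c + 203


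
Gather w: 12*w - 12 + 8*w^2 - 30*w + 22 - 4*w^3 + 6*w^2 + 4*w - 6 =-4*w^3 + 14*w^2 - 14*w + 4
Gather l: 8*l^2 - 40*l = 8*l^2 - 40*l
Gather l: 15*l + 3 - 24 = 15*l - 21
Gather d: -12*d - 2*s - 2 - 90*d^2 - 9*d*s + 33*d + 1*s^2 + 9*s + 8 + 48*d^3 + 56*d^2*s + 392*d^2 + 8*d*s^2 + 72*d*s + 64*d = 48*d^3 + d^2*(56*s + 302) + d*(8*s^2 + 63*s + 85) + s^2 + 7*s + 6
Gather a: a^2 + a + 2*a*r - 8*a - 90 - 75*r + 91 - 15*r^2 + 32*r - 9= a^2 + a*(2*r - 7) - 15*r^2 - 43*r - 8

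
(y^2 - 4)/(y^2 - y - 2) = (y + 2)/(y + 1)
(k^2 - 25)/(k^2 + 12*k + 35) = (k - 5)/(k + 7)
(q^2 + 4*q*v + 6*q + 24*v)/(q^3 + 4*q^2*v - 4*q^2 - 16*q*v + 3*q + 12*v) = (q + 6)/(q^2 - 4*q + 3)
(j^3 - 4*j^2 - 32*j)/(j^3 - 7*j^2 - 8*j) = (j + 4)/(j + 1)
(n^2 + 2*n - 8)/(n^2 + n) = (n^2 + 2*n - 8)/(n*(n + 1))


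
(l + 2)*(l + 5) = l^2 + 7*l + 10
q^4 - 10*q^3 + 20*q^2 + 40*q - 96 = (q - 6)*(q - 4)*(q - 2)*(q + 2)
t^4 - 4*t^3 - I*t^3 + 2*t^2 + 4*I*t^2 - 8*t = t*(t - 4)*(t - 2*I)*(t + I)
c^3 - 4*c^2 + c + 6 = (c - 3)*(c - 2)*(c + 1)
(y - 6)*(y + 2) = y^2 - 4*y - 12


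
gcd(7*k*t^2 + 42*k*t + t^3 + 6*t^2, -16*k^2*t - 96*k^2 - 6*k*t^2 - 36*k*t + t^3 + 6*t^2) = t + 6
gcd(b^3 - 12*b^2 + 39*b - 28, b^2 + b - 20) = b - 4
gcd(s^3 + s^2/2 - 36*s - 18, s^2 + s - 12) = 1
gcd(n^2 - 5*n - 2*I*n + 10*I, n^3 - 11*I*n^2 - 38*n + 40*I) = n - 2*I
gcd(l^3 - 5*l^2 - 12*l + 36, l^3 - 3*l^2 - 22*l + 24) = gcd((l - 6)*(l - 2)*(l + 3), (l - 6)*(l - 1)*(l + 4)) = l - 6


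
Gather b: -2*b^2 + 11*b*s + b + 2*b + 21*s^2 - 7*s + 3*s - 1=-2*b^2 + b*(11*s + 3) + 21*s^2 - 4*s - 1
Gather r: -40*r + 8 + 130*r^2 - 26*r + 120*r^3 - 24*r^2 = 120*r^3 + 106*r^2 - 66*r + 8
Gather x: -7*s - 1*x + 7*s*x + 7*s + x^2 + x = 7*s*x + x^2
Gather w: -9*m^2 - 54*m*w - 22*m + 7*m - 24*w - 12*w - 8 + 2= -9*m^2 - 15*m + w*(-54*m - 36) - 6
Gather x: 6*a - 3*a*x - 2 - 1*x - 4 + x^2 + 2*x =6*a + x^2 + x*(1 - 3*a) - 6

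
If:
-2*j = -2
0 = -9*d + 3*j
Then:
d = 1/3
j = 1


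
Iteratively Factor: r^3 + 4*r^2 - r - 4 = (r - 1)*(r^2 + 5*r + 4) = (r - 1)*(r + 4)*(r + 1)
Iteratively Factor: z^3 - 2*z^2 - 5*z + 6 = (z + 2)*(z^2 - 4*z + 3) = (z - 1)*(z + 2)*(z - 3)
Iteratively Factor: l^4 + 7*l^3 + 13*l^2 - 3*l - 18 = (l + 3)*(l^3 + 4*l^2 + l - 6) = (l + 2)*(l + 3)*(l^2 + 2*l - 3) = (l + 2)*(l + 3)^2*(l - 1)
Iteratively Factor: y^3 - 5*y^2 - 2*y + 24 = (y + 2)*(y^2 - 7*y + 12) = (y - 4)*(y + 2)*(y - 3)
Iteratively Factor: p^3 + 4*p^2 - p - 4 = (p + 1)*(p^2 + 3*p - 4) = (p - 1)*(p + 1)*(p + 4)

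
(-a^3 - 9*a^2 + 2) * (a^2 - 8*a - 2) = -a^5 - a^4 + 74*a^3 + 20*a^2 - 16*a - 4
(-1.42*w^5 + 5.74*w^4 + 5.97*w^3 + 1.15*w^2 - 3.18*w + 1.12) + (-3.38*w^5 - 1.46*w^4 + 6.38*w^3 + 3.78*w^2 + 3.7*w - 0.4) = -4.8*w^5 + 4.28*w^4 + 12.35*w^3 + 4.93*w^2 + 0.52*w + 0.72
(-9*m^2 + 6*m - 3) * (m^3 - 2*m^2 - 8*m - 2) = -9*m^5 + 24*m^4 + 57*m^3 - 24*m^2 + 12*m + 6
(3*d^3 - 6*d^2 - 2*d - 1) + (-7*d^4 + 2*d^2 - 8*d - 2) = -7*d^4 + 3*d^3 - 4*d^2 - 10*d - 3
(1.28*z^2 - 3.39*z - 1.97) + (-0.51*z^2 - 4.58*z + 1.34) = 0.77*z^2 - 7.97*z - 0.63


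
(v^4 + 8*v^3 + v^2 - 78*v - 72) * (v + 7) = v^5 + 15*v^4 + 57*v^3 - 71*v^2 - 618*v - 504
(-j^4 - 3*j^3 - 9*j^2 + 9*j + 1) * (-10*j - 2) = 10*j^5 + 32*j^4 + 96*j^3 - 72*j^2 - 28*j - 2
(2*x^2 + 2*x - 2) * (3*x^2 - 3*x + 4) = 6*x^4 - 4*x^2 + 14*x - 8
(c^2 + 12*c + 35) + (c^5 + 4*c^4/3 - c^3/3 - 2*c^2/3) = c^5 + 4*c^4/3 - c^3/3 + c^2/3 + 12*c + 35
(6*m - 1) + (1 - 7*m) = -m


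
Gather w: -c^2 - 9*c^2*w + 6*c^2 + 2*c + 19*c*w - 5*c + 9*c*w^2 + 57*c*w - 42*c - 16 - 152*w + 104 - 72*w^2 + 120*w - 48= 5*c^2 - 45*c + w^2*(9*c - 72) + w*(-9*c^2 + 76*c - 32) + 40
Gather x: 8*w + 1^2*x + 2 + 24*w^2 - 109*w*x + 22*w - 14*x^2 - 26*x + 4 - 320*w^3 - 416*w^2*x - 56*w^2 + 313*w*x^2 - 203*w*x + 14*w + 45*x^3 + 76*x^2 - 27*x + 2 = -320*w^3 - 32*w^2 + 44*w + 45*x^3 + x^2*(313*w + 62) + x*(-416*w^2 - 312*w - 52) + 8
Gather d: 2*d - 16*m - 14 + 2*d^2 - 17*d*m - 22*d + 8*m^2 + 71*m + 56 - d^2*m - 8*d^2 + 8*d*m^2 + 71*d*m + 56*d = d^2*(-m - 6) + d*(8*m^2 + 54*m + 36) + 8*m^2 + 55*m + 42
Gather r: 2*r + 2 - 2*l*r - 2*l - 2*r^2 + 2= -2*l - 2*r^2 + r*(2 - 2*l) + 4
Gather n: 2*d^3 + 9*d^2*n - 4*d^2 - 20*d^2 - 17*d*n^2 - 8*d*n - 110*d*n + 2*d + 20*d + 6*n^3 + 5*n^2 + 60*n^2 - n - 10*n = 2*d^3 - 24*d^2 + 22*d + 6*n^3 + n^2*(65 - 17*d) + n*(9*d^2 - 118*d - 11)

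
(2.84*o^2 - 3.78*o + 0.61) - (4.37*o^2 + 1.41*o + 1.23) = -1.53*o^2 - 5.19*o - 0.62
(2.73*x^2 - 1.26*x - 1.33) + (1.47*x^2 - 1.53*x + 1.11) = 4.2*x^2 - 2.79*x - 0.22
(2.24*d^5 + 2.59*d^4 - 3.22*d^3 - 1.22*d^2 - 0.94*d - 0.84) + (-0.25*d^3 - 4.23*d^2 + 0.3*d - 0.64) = 2.24*d^5 + 2.59*d^4 - 3.47*d^3 - 5.45*d^2 - 0.64*d - 1.48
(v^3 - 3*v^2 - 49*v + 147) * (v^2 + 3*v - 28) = v^5 - 86*v^3 + 84*v^2 + 1813*v - 4116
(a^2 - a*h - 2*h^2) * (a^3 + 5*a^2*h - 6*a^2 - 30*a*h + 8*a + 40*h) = a^5 + 4*a^4*h - 6*a^4 - 7*a^3*h^2 - 24*a^3*h + 8*a^3 - 10*a^2*h^3 + 42*a^2*h^2 + 32*a^2*h + 60*a*h^3 - 56*a*h^2 - 80*h^3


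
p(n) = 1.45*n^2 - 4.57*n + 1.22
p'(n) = 2.9*n - 4.57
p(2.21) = -1.80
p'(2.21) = 1.84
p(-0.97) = 7.02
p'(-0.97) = -7.38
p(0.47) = -0.61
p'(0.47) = -3.21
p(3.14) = 1.17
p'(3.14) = 4.54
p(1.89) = -2.24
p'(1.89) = 0.91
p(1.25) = -2.23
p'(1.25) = -0.94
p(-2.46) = 21.24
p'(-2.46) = -11.70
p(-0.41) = 3.34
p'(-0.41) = -5.76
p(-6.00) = 80.84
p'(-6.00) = -21.97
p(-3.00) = 27.98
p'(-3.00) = -13.27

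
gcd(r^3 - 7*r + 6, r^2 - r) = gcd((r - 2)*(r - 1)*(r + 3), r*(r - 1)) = r - 1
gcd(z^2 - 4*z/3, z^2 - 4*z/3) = z^2 - 4*z/3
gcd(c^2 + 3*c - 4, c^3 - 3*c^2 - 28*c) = c + 4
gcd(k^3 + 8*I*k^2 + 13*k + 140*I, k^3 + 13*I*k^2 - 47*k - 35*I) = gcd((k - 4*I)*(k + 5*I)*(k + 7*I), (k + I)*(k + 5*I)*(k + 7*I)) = k^2 + 12*I*k - 35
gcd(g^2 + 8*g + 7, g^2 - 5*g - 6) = g + 1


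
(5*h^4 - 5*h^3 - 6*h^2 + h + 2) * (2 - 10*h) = -50*h^5 + 60*h^4 + 50*h^3 - 22*h^2 - 18*h + 4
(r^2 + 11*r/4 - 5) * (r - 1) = r^3 + 7*r^2/4 - 31*r/4 + 5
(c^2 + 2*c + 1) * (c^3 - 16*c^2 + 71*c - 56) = c^5 - 14*c^4 + 40*c^3 + 70*c^2 - 41*c - 56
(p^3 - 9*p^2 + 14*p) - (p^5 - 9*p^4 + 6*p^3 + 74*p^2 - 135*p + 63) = -p^5 + 9*p^4 - 5*p^3 - 83*p^2 + 149*p - 63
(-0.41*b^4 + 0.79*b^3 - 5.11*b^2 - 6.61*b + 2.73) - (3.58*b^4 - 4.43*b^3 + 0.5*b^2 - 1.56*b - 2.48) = -3.99*b^4 + 5.22*b^3 - 5.61*b^2 - 5.05*b + 5.21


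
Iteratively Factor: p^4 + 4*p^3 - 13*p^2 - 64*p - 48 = (p + 1)*(p^3 + 3*p^2 - 16*p - 48) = (p + 1)*(p + 4)*(p^2 - p - 12) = (p - 4)*(p + 1)*(p + 4)*(p + 3)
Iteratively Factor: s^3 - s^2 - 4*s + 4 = (s - 2)*(s^2 + s - 2) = (s - 2)*(s - 1)*(s + 2)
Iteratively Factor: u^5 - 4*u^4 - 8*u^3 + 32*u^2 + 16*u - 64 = (u + 2)*(u^4 - 6*u^3 + 4*u^2 + 24*u - 32) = (u - 4)*(u + 2)*(u^3 - 2*u^2 - 4*u + 8) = (u - 4)*(u - 2)*(u + 2)*(u^2 - 4) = (u - 4)*(u - 2)^2*(u + 2)*(u + 2)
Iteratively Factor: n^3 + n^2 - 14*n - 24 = (n + 2)*(n^2 - n - 12) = (n + 2)*(n + 3)*(n - 4)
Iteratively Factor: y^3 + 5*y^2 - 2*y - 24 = (y - 2)*(y^2 + 7*y + 12) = (y - 2)*(y + 4)*(y + 3)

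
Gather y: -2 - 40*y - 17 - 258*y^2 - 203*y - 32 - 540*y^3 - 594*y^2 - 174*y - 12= -540*y^3 - 852*y^2 - 417*y - 63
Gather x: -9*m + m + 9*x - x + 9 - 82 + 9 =-8*m + 8*x - 64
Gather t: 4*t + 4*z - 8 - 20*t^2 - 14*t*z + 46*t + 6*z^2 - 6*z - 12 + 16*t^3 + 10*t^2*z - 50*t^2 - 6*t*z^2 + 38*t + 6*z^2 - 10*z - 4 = 16*t^3 + t^2*(10*z - 70) + t*(-6*z^2 - 14*z + 88) + 12*z^2 - 12*z - 24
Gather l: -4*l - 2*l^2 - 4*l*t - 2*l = -2*l^2 + l*(-4*t - 6)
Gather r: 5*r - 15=5*r - 15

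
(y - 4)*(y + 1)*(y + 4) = y^3 + y^2 - 16*y - 16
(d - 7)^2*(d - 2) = d^3 - 16*d^2 + 77*d - 98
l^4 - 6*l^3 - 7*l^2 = l^2*(l - 7)*(l + 1)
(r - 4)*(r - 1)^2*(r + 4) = r^4 - 2*r^3 - 15*r^2 + 32*r - 16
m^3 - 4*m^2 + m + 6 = (m - 3)*(m - 2)*(m + 1)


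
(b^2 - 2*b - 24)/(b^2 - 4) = (b^2 - 2*b - 24)/(b^2 - 4)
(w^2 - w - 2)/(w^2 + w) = (w - 2)/w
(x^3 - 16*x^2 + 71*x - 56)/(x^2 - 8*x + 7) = x - 8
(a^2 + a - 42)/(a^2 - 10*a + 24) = (a + 7)/(a - 4)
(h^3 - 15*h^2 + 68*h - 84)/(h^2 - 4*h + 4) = (h^2 - 13*h + 42)/(h - 2)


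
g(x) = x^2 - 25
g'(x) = 2*x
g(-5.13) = 1.32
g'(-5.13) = -10.26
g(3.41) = -13.37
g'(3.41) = 6.82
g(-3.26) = -14.37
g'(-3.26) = -6.52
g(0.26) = -24.93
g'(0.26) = 0.52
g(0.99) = -24.02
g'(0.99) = 1.98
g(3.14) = -15.14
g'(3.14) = 6.28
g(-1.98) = -21.08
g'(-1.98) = -3.96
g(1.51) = -22.72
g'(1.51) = 3.02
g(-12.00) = 119.00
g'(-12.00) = -24.00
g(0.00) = -25.00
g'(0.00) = 0.00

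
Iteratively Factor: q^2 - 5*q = (q - 5)*(q)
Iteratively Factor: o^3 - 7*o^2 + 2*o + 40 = (o - 4)*(o^2 - 3*o - 10) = (o - 4)*(o + 2)*(o - 5)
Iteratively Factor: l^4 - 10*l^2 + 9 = (l + 3)*(l^3 - 3*l^2 - l + 3) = (l - 1)*(l + 3)*(l^2 - 2*l - 3) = (l - 3)*(l - 1)*(l + 3)*(l + 1)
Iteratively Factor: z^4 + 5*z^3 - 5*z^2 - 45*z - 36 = (z + 3)*(z^3 + 2*z^2 - 11*z - 12) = (z - 3)*(z + 3)*(z^2 + 5*z + 4) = (z - 3)*(z + 1)*(z + 3)*(z + 4)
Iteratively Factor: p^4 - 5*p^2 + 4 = (p - 1)*(p^3 + p^2 - 4*p - 4) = (p - 1)*(p + 1)*(p^2 - 4) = (p - 1)*(p + 1)*(p + 2)*(p - 2)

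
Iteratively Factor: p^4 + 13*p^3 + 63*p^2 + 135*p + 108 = (p + 4)*(p^3 + 9*p^2 + 27*p + 27) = (p + 3)*(p + 4)*(p^2 + 6*p + 9) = (p + 3)^2*(p + 4)*(p + 3)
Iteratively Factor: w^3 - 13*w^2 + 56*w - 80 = (w - 4)*(w^2 - 9*w + 20) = (w - 5)*(w - 4)*(w - 4)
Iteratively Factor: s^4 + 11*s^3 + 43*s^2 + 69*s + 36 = (s + 1)*(s^3 + 10*s^2 + 33*s + 36) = (s + 1)*(s + 3)*(s^2 + 7*s + 12) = (s + 1)*(s + 3)*(s + 4)*(s + 3)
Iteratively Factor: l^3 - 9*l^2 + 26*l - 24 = (l - 4)*(l^2 - 5*l + 6) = (l - 4)*(l - 3)*(l - 2)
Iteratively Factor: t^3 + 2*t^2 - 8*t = (t)*(t^2 + 2*t - 8) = t*(t + 4)*(t - 2)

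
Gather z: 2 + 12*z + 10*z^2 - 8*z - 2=10*z^2 + 4*z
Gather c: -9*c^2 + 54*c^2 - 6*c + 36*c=45*c^2 + 30*c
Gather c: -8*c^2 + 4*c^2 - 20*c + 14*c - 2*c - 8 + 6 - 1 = -4*c^2 - 8*c - 3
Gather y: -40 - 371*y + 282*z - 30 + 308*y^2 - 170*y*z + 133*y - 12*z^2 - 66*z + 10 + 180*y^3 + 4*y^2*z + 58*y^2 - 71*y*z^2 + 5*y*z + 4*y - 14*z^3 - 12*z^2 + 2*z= 180*y^3 + y^2*(4*z + 366) + y*(-71*z^2 - 165*z - 234) - 14*z^3 - 24*z^2 + 218*z - 60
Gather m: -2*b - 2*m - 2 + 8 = -2*b - 2*m + 6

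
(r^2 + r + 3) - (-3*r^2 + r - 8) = 4*r^2 + 11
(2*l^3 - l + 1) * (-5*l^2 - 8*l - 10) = -10*l^5 - 16*l^4 - 15*l^3 + 3*l^2 + 2*l - 10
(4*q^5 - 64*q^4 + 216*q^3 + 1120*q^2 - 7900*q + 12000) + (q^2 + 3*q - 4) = 4*q^5 - 64*q^4 + 216*q^3 + 1121*q^2 - 7897*q + 11996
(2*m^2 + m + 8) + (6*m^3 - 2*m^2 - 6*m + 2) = 6*m^3 - 5*m + 10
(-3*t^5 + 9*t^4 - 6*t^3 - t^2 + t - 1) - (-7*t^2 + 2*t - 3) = -3*t^5 + 9*t^4 - 6*t^3 + 6*t^2 - t + 2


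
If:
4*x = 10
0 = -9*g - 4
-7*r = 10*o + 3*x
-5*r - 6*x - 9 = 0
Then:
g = -4/9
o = 261/100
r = -24/5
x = 5/2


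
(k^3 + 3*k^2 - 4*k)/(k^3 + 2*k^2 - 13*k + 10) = k*(k + 4)/(k^2 + 3*k - 10)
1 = 1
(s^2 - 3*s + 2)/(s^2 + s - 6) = (s - 1)/(s + 3)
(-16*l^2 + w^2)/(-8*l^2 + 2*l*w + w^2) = (-4*l + w)/(-2*l + w)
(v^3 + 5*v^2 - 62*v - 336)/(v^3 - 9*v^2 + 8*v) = (v^2 + 13*v + 42)/(v*(v - 1))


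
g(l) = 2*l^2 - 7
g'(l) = 4*l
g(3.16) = 12.97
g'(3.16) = 12.64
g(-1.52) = -2.38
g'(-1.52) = -6.08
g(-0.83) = -5.62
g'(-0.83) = -3.32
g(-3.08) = 11.97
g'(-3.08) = -12.32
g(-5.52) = 53.94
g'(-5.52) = -22.08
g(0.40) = -6.68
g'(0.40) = 1.60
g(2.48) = 5.30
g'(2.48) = 9.92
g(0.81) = -5.69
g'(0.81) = 3.24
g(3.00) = 11.00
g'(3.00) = 12.00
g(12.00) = 281.00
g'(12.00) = 48.00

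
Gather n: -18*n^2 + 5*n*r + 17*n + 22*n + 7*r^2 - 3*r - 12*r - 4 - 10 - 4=-18*n^2 + n*(5*r + 39) + 7*r^2 - 15*r - 18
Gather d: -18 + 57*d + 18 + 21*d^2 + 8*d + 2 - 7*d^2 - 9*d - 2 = 14*d^2 + 56*d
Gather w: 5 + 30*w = 30*w + 5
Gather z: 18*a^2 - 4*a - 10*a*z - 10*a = 18*a^2 - 10*a*z - 14*a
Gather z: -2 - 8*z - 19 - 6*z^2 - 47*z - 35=-6*z^2 - 55*z - 56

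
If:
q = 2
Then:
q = 2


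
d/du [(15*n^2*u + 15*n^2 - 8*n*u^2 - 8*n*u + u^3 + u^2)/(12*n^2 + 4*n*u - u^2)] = (180*n^4 - 192*n^3*u - 156*n^3 + 19*n^2*u^2 + 54*n^2*u + 8*n*u^3 - 4*n*u^2 - u^4)/(144*n^4 + 96*n^3*u - 8*n^2*u^2 - 8*n*u^3 + u^4)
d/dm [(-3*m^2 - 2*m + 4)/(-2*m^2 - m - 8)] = (-m^2 + 64*m + 20)/(4*m^4 + 4*m^3 + 33*m^2 + 16*m + 64)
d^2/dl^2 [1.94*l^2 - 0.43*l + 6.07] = 3.88000000000000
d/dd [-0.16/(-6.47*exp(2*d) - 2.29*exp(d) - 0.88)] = (-2.0704*exp(d) - 0.3664)*exp(d)/(6.47*exp(2*d) + 2.29*exp(d) + 0.88)^2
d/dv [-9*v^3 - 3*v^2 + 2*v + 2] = -27*v^2 - 6*v + 2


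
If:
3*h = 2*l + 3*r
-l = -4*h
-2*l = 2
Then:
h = -1/4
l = -1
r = 5/12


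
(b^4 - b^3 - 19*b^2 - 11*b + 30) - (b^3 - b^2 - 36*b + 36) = b^4 - 2*b^3 - 18*b^2 + 25*b - 6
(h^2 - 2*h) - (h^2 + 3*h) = -5*h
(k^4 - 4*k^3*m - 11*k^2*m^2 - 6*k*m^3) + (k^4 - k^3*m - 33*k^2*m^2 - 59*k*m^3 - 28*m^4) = 2*k^4 - 5*k^3*m - 44*k^2*m^2 - 65*k*m^3 - 28*m^4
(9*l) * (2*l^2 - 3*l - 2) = 18*l^3 - 27*l^2 - 18*l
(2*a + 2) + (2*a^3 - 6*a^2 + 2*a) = 2*a^3 - 6*a^2 + 4*a + 2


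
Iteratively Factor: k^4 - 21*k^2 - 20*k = (k + 4)*(k^3 - 4*k^2 - 5*k) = k*(k + 4)*(k^2 - 4*k - 5) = k*(k + 1)*(k + 4)*(k - 5)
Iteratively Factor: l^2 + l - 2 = (l - 1)*(l + 2)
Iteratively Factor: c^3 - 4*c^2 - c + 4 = (c + 1)*(c^2 - 5*c + 4) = (c - 1)*(c + 1)*(c - 4)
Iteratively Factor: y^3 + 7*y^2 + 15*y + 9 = (y + 3)*(y^2 + 4*y + 3) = (y + 1)*(y + 3)*(y + 3)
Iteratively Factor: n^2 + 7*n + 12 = (n + 3)*(n + 4)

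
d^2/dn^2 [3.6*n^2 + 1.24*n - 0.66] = 7.20000000000000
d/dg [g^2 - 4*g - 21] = 2*g - 4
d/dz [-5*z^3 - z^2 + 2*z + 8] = -15*z^2 - 2*z + 2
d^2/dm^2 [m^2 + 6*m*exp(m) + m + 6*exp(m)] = 6*m*exp(m) + 18*exp(m) + 2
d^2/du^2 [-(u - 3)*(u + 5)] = -2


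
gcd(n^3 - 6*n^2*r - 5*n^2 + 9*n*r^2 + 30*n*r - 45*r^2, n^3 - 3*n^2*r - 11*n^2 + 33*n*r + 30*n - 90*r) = -n^2 + 3*n*r + 5*n - 15*r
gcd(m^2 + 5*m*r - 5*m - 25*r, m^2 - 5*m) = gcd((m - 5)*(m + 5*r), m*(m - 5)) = m - 5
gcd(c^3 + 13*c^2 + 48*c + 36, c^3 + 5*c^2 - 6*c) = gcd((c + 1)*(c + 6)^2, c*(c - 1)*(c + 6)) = c + 6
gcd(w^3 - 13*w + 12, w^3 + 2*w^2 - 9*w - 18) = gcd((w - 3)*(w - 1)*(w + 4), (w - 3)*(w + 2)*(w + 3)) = w - 3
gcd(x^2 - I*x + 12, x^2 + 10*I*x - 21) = x + 3*I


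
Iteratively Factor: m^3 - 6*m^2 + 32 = (m - 4)*(m^2 - 2*m - 8) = (m - 4)*(m + 2)*(m - 4)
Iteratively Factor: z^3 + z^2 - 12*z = (z)*(z^2 + z - 12) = z*(z + 4)*(z - 3)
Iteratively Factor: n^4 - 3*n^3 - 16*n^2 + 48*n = (n + 4)*(n^3 - 7*n^2 + 12*n) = (n - 3)*(n + 4)*(n^2 - 4*n) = (n - 4)*(n - 3)*(n + 4)*(n)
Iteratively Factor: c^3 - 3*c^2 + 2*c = (c - 2)*(c^2 - c) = c*(c - 2)*(c - 1)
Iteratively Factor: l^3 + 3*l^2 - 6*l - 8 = (l - 2)*(l^2 + 5*l + 4) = (l - 2)*(l + 1)*(l + 4)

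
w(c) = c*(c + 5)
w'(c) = 2*c + 5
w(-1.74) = -5.67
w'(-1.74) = 1.52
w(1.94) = 13.46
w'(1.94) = 8.88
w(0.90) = 5.31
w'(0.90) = 6.80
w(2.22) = 16.03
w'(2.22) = 9.44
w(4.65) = 44.87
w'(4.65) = 14.30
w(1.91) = 13.20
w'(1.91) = 8.82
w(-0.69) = -2.97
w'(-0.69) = 3.62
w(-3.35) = -5.53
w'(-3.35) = -1.70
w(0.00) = 0.00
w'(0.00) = 5.00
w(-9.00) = 36.00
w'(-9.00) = -13.00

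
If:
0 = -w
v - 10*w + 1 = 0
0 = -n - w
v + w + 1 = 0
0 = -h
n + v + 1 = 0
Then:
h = 0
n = 0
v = -1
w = 0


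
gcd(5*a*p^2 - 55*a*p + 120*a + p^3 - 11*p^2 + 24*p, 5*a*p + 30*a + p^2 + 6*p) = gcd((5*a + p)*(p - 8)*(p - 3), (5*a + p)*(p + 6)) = 5*a + p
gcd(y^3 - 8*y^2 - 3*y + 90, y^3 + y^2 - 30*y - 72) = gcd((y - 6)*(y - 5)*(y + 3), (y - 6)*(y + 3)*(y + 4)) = y^2 - 3*y - 18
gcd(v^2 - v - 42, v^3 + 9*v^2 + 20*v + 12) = v + 6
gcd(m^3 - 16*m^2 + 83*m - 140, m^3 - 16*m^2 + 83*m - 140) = m^3 - 16*m^2 + 83*m - 140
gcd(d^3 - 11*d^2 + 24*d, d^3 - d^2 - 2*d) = d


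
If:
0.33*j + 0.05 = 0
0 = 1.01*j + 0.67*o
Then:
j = -0.15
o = 0.23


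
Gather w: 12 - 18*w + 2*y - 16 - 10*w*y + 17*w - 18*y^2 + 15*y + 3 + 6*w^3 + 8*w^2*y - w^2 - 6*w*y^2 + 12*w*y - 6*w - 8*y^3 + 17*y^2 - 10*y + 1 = 6*w^3 + w^2*(8*y - 1) + w*(-6*y^2 + 2*y - 7) - 8*y^3 - y^2 + 7*y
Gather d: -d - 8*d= -9*d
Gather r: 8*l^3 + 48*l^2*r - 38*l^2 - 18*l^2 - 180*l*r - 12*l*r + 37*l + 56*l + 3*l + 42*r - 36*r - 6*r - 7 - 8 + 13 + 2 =8*l^3 - 56*l^2 + 96*l + r*(48*l^2 - 192*l)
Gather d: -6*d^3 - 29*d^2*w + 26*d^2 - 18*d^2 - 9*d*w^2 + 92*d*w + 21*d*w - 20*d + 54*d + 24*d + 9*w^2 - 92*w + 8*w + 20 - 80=-6*d^3 + d^2*(8 - 29*w) + d*(-9*w^2 + 113*w + 58) + 9*w^2 - 84*w - 60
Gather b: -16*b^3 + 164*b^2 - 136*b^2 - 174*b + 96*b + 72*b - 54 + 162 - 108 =-16*b^3 + 28*b^2 - 6*b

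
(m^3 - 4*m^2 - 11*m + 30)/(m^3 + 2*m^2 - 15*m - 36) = (m^2 - 7*m + 10)/(m^2 - m - 12)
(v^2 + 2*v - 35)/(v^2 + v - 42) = (v - 5)/(v - 6)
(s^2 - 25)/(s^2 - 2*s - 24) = (25 - s^2)/(-s^2 + 2*s + 24)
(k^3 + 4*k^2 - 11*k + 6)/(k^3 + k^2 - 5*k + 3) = (k + 6)/(k + 3)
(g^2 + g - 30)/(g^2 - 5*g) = (g + 6)/g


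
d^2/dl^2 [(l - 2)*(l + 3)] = 2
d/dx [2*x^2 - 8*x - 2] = 4*x - 8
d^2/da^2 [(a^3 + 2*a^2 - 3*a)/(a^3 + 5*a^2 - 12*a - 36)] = 6*(-a^6 + 9*a^5 + 81*a^4 + 279*a^3 + 576*a^2 + 756*a + 1296)/(a^9 + 15*a^8 + 39*a^7 - 343*a^6 - 1548*a^5 + 2052*a^4 + 15120*a^3 + 3888*a^2 - 46656*a - 46656)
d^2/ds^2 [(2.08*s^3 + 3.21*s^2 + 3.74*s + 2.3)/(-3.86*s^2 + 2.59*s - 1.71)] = (-2.8421709430404e-14*s^5 - 176.079516*s^3 - 23.214252*s^2 + 249.588816*s - 52.395394)/(57.512456*s^6 - 115.769892*s^5 + 154.114746*s^4 - 119.947303*s^3 + 68.273631*s^2 - 22.720257*s + 5.000211)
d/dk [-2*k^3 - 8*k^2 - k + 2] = -6*k^2 - 16*k - 1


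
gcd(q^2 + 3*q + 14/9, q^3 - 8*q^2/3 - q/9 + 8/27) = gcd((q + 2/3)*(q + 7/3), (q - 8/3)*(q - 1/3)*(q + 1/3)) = 1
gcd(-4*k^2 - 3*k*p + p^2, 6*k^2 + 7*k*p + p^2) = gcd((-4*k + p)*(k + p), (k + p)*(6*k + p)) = k + p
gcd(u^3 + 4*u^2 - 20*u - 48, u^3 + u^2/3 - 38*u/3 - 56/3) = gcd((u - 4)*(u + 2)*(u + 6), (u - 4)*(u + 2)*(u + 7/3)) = u^2 - 2*u - 8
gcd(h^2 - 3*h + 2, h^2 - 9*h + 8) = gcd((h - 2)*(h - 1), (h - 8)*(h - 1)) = h - 1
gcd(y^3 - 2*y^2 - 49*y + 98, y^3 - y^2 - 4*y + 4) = y - 2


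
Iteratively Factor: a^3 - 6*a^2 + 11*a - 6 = (a - 3)*(a^2 - 3*a + 2) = (a - 3)*(a - 1)*(a - 2)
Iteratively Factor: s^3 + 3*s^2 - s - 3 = (s + 1)*(s^2 + 2*s - 3) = (s - 1)*(s + 1)*(s + 3)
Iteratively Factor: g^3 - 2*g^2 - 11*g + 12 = (g - 1)*(g^2 - g - 12) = (g - 4)*(g - 1)*(g + 3)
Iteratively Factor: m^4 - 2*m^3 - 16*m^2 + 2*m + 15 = (m + 3)*(m^3 - 5*m^2 - m + 5) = (m - 5)*(m + 3)*(m^2 - 1) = (m - 5)*(m - 1)*(m + 3)*(m + 1)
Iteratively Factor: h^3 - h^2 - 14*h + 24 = (h - 2)*(h^2 + h - 12) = (h - 3)*(h - 2)*(h + 4)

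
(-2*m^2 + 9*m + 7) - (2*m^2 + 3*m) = -4*m^2 + 6*m + 7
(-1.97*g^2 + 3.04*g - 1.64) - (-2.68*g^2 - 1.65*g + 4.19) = 0.71*g^2 + 4.69*g - 5.83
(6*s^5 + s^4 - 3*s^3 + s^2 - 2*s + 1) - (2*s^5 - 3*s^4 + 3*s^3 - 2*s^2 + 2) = 4*s^5 + 4*s^4 - 6*s^3 + 3*s^2 - 2*s - 1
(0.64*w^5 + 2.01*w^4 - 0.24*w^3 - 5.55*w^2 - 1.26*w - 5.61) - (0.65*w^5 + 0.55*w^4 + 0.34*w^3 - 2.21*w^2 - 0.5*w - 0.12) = -0.01*w^5 + 1.46*w^4 - 0.58*w^3 - 3.34*w^2 - 0.76*w - 5.49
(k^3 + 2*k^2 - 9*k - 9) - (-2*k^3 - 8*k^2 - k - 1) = 3*k^3 + 10*k^2 - 8*k - 8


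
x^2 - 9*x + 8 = (x - 8)*(x - 1)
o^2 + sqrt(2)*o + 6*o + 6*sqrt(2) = (o + 6)*(o + sqrt(2))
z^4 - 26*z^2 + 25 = (z - 5)*(z - 1)*(z + 1)*(z + 5)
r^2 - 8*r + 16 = (r - 4)^2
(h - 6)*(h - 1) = h^2 - 7*h + 6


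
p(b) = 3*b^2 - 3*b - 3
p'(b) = 6*b - 3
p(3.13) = 17.00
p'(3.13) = 15.78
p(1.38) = -1.43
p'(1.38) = 5.28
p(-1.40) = 7.08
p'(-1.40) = -11.40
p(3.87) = 30.32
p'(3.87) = 20.22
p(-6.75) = 153.94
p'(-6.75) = -43.50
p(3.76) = 28.13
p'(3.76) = 19.56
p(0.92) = -3.22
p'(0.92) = 2.52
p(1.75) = 0.94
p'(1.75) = 7.50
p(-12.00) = 465.00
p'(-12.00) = -75.00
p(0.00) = -3.00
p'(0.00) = -3.00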